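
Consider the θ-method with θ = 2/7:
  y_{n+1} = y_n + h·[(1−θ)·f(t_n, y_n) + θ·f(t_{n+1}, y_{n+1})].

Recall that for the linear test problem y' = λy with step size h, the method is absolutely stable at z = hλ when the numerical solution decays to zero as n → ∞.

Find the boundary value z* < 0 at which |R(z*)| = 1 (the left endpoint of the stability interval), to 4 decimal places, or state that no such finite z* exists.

left endpoint -4.6667.

Test eqn y'=λy, z=hλ:
  y_{n+1} = y_n + z·[5/7·y_n + 2/7·y_{n+1}] ⇒ (1 − 2/7z)y_{n+1} = (1 + 5/7z)y_n
  ⇒ R(z) = (1 + 5/7z)/(1 − 2/7z).

Need |R(x)|<1, x<0.
x=-0.99: |R|=0.2283
R=−1: 1+5/7x = −1+2/7x ⇒ -3/7x=2 ⇒ x=2/(-3/7)=-4.6667
Confirm numerically:
  x=-3.289: |R|=0.69561 <1
  x=-3.078: |R|=0.63773 <1
  x=-2.514: |R|=0.46309 <1
  x=-2.263: |R|=0.37437 <1
  x=-5.103: |R|=1.07608 >1
  x=-4.907: |R|=1.04288 >1
So |R|<1 on (-4.6667, 0).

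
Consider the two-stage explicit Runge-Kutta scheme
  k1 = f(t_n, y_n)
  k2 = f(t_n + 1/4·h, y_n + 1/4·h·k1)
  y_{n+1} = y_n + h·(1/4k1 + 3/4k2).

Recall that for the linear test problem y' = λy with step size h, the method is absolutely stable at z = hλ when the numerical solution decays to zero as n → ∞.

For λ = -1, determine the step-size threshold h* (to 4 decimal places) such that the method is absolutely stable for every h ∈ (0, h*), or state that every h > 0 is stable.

With y'=λy (z=hλ):
  k1=λy_n ⇒ h·k1=z·y_n;  k2=λ(1+1/4z)y_n ⇒ h·k2=z(1+1/4z)y_n
  y_{n+1}/y_n = 1 + 1/4z + 3/4z(1+1/4z) = 1 + z + 3/16z²
  ⇒ R(z) = 1 + z + 3/16z².

Need |R(x)|<1, x<0.
x=-0.89: |R|=0.2585
R=1: x+3/16x²=0 ⇒ x=−16/3=-5.3333; min R=1−1/(4·3/16)=-0.3333>−1
Confirm numerically:
  x=-4.623: |R|=0.38427 <1
  x=-4.048: |R|=0.02443 <1
  x=-2.732: |R|=0.33253 <1
  x=-2.627: |R|=0.33304 <1
  x=-5.898: |R|=1.62445 >1
  x=-5.659: |R|=1.34555 >1
Stable set (-5.3333, 0).

(-5.3333,0); λ=-1 ⇒ h* = (16/3)/1 = 5.3333.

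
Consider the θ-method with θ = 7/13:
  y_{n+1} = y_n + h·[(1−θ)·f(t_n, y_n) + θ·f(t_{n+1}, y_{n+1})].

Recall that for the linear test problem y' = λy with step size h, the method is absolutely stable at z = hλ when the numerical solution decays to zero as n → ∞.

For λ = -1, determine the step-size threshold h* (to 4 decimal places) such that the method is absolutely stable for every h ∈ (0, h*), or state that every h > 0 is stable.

With y'=λy (z=hλ):
  y_{n+1} = y_n + z·[6/13·y_n + 7/13·y_{n+1}] ⇒ (1 − 7/13z)y_{n+1} = (1 + 6/13z)y_n
  so R(z) = (1 + 6/13z)/(1 − 7/13z).

Boundary: |R(x)|=1, x<0.
x=-1.14: |R|=0.2936
x=-2: |R|=0.0370
x=-10: |R|=0.5663
x=-100: |R|=0.8233
θ=7/13≥1/2 ⇒ |1+6/13x|<|1−7/13x| ∀x<0 ⇒ interval (−∞,0).

interval (−∞, 0). Any h>0 works for λ=-1.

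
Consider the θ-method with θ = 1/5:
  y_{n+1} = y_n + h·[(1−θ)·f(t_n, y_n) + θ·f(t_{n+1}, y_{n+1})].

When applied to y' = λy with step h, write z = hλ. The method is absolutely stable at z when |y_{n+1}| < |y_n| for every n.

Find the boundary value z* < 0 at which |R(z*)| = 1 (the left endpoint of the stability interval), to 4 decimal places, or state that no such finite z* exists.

Test eqn y'=λy, z=hλ:
  y_{n+1} = y_n + z·[4/5·y_n + 1/5·y_{n+1}] ⇒ (1 − 1/5z)y_{n+1} = (1 + 4/5z)y_n
  Hence R(z) = (1 + 4/5z)/(1 − 1/5z).

Need |R(x)|<1, x<0.
x=-0.37: |R|=0.6555
R=−1: 1+4/5x = −1+1/5x ⇒ -3/5x=2 ⇒ x=2/(-3/5)=-3.3333
Confirm numerically:
  x=-3.272: |R|=0.97776 <1
  x=-2.463: |R|=0.65014 <1
  x=-1.623: |R|=0.22528 <1
  x=-1.373: |R|=0.07720 <1
  x=-3.922: |R|=1.19794 >1
  x=-3.876: |R|=1.18342 >1
  x=-3.806: |R|=1.16103 >1
So |R|<1 on (-3.3333, 0).

z* = -3.3333.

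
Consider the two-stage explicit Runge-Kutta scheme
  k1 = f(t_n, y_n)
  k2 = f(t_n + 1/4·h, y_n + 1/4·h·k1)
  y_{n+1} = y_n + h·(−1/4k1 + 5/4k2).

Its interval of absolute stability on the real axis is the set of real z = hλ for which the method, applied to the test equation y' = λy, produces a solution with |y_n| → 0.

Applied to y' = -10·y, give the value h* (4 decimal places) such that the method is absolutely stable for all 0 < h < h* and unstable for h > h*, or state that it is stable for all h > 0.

With y'=λy (z=hλ):
  k1=λy_n ⇒ h·k1=z·y_n;  k2=λ(1+1/4z)y_n ⇒ h·k2=z(1+1/4z)y_n
  y_{n+1}/y_n = 1 − 1/4z + 5/4z(1+1/4z) = 1 + z + 5/16z²
  R(z) = 1 + z + 5/16z².

Find x<0 with |R(x)|<1.
x=-1.03: |R|=0.3015
R=1: x+5/16x²=0 ⇒ x=−16/5=-3.2000; min R=1−1/(4·5/16)=0.2000>−1
Confirm numerically:
  x=-1.730: |R|=0.20528 <1
  x=-1.623: |R|=0.20017 <1
  x=-1.387: |R|=0.21418 <1
  x=-3.568: |R|=1.41032 >1
  x=-3.430: |R|=1.24653 >1
  x=-3.417: |R|=1.23172 >1
Interval (-3.2000, 0).

(-3.2000,0); λ=-10 ⇒ h* = (16/5)/10 = 0.3200.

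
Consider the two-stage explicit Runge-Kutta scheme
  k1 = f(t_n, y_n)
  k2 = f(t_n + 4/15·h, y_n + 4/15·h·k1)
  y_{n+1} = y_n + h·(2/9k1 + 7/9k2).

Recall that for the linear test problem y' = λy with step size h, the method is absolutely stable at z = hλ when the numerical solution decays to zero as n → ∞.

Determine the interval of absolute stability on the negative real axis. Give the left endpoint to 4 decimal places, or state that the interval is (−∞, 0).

z∈(-4.8214,0).

Test eqn y'=λy, z=hλ:
  k1=λy_n ⇒ h·k1=z·y_n;  k2=λ(1+4/15z)y_n ⇒ h·k2=z(1+4/15z)y_n
  y_{n+1}/y_n = 1 + 2/9z + 7/9z(1+4/15z) = 1 + z + 28/135z²
  Hence R(z) = 1 + z + 28/135z².

Boundary: |R(x)|=1, x<0.
x=-1.29: |R|=0.0551
R=1: x+28/135x²=0 ⇒ x=−135/28=-4.8214; min R=1−1/(4·28/135)=-0.2054>−1
Confirm numerically:
  x=-4.019: |R|=0.33112 <1
  x=-2.881: |R|=0.15949 <1
  x=-1.984: |R|=0.16759 <1
  x=-5.248: |R|=1.46431 >1
  x=-5.163: |R|=1.36577 >1
Stable set (-4.8214, 0).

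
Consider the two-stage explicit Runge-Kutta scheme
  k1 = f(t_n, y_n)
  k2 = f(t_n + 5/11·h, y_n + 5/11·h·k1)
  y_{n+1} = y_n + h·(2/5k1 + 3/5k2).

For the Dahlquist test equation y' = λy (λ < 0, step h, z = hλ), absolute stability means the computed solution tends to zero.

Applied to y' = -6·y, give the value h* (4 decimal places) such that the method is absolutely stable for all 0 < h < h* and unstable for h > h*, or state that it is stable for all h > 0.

(-3.6667,0); λ=-6 ⇒ h* = (11/3)/6 = 0.6111.

Test eqn y'=λy, z=hλ:
  k1=λy_n ⇒ h·k1=z·y_n;  k2=λ(1+5/11z)y_n ⇒ h·k2=z(1+5/11z)y_n
  y_{n+1}/y_n = 1 + 2/5z + 3/5z(1+5/11z) = 1 + z + 3/11z²
  ⇒ R(z) = 1 + z + 3/11z².

Solve |R(x)|<1 on ℝ⁻.
x=-0.35: |R|=0.6834
R=1: x+3/11x²=0 ⇒ x=−11/3=-3.6667; min R=1−1/(4·3/11)=0.0833>−1
Confirm numerically:
  x=-2.851: |R|=0.36578 <1
  x=-1.815: |R|=0.08342 <1
  x=-1.640: |R|=0.09353 <1
  x=-4.042: |R|=1.41375 >1
  x=-3.969: |R|=1.32726 >1
  x=-3.957: |R|=1.31332 >1
Interval (-3.6667, 0).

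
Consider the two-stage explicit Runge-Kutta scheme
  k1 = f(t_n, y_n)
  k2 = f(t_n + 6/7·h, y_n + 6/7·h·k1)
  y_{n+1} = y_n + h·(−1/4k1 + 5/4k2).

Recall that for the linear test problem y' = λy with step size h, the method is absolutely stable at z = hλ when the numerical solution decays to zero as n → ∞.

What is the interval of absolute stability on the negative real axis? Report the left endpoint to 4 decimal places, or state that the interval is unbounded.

Set f=λy, z=hλ:
  k1=λy_n ⇒ h·k1=z·y_n;  k2=λ(1+6/7z)y_n ⇒ h·k2=z(1+6/7z)y_n
  y_{n+1}/y_n = 1 − 1/4z + 5/4z(1+6/7z) = 1 + z + 15/14z²
  so R(z) = 1 + z + 15/14z².

Find x<0 with |R(x)|<1.
x=-0.71: |R|=0.8301
R=1: x+15/14x²=0 ⇒ x=−14/15=-0.9333; min R=1−1/(4·15/14)=0.7667>−1
Confirm numerically:
  x=-0.827: |R|=0.90578 <1
  x=-0.765: |R|=0.86203 <1
  x=-0.593: |R|=0.78377 <1
  x=-1.513: |R|=1.93968 >1
  x=-1.273: |R|=1.46328 >1
  x=-1.099: |R|=1.19507 >1
So |R|<1 on (-0.9333, 0).

z∈(-0.9333,0).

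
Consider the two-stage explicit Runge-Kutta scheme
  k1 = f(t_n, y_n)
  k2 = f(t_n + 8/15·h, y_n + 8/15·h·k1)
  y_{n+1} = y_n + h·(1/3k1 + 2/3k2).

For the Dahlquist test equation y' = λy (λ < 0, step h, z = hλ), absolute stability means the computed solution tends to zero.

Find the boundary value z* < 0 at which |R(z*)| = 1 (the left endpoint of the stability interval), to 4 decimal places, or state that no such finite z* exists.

With y'=λy (z=hλ):
  k1=λy_n ⇒ h·k1=z·y_n;  k2=λ(1+8/15z)y_n ⇒ h·k2=z(1+8/15z)y_n
  y_{n+1}/y_n = 1 + 1/3z + 2/3z(1+8/15z) = 1 + z + 16/45z²
  ⇒ R(z) = 1 + z + 16/45z².

Solve |R(x)|<1 on ℝ⁻.
x=-0.73: |R|=0.4595
R=1: x+16/45x²=0 ⇒ x=−45/16=-2.8125; min R=1−1/(4·16/45)=0.2969>−1
Confirm numerically:
  x=-1.958: |R|=0.40512 <1
  x=-1.649: |R|=0.31783 <1
  x=-1.520: |R|=0.30148 <1
  x=-3.248: |R|=1.50293 >1
  x=-2.956: |R|=1.15082 >1
  x=-2.916: |R|=1.10731 >1
So |R|<1 on (-2.8125, 0).

z* = -2.8125.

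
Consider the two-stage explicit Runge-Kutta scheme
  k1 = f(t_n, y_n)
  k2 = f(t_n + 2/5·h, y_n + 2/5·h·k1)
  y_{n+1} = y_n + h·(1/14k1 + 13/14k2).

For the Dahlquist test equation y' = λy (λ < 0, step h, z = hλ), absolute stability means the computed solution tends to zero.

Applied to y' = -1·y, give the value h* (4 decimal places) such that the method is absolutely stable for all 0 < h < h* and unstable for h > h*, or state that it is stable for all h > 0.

(-2.6923,0); λ=-1 ⇒ h* = (35/13)/1 = 2.6923.

On y'=λy, z=hλ:
  k1=λy_n ⇒ h·k1=z·y_n;  k2=λ(1+2/5z)y_n ⇒ h·k2=z(1+2/5z)y_n
  y_{n+1}/y_n = 1 + 1/14z + 13/14z(1+2/5z) = 1 + z + 13/35z²
  so R(z) = 1 + z + 13/35z².

Find x<0 with |R(x)|<1.
x=-1.29: |R|=0.3281
R=1: x+13/35x²=0 ⇒ x=−35/13=-2.6923; min R=1−1/(4·13/35)=0.3269>−1
Confirm numerically:
  x=-1.776: |R|=0.39555 <1
  x=-1.682: |R|=0.36882 <1
  x=-1.456: |R|=0.33140 <1
  x=-1.109: |R|=0.34781 <1
  x=-3.255: |R|=1.68030 >1
  x=-2.896: |R|=1.21910 >1
  x=-2.878: |R|=1.19850 >1
Stable set (-2.6923, 0).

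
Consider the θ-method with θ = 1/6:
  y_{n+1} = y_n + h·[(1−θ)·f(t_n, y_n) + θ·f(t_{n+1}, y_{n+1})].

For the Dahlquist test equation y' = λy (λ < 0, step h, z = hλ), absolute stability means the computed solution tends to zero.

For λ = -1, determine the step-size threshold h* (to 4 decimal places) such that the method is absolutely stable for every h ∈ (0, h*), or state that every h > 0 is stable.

(-3.0000,0); λ=-1 ⇒ h* = (3)/1 = 3.0000.

On y'=λy, z=hλ:
  y_{n+1} = y_n + z·[5/6·y_n + 1/6·y_{n+1}] ⇒ (1 − 1/6z)y_{n+1} = (1 + 5/6z)y_n
  ⇒ R(z) = (1 + 5/6z)/(1 − 1/6z).

Boundary: |R(x)|=1, x<0.
x=-0.47: |R|=0.5641
R=−1: 1+5/6x = −1+1/6x ⇒ -2/3x=2 ⇒ x=2/(-2/3)=-3.0000
Confirm numerically:
  x=-2.773: |R|=0.89650 <1
  x=-2.317: |R|=0.67152 <1
  x=-2.092: |R|=0.55116 <1
  x=-3.514: |R|=1.21610 >1
  x=-3.308: |R|=1.13236 >1
  x=-3.202: |R|=1.08781 >1
Interval (-3.0000, 0).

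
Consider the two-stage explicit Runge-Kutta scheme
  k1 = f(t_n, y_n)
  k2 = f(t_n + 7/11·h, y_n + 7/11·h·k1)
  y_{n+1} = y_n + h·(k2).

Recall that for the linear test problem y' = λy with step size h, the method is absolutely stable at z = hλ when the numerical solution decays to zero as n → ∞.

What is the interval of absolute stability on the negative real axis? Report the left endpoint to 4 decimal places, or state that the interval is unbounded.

On y'=λy, z=hλ:
  k1=λy_n ⇒ h·k1=z·y_n;  k2=λ(1+7/11z)y_n ⇒ h·k2=z(1+7/11z)y_n
  y_{n+1}/y_n = 1 + z(1+7/11z) = 1 + z + 7/11z²
  R(z) = 1 + z + 7/11z².

Solve |R(x)|<1 on ℝ⁻.
x=-1.57: |R|=0.9986
R=1: x+7/11x²=0 ⇒ x=−11/7=-1.5714; min R=1−1/(4·7/11)=0.6071>−1
Confirm numerically:
  x=-1.530: |R|=0.95966 <1
  x=-1.294: |R|=0.77155 <1
  x=-1.104: |R|=0.67161 <1
  x=-2.047: |R|=1.61950 >1
  x=-1.980: |R|=1.51480 >1
So |R|<1 on (-1.5714, 0).

z∈(-1.5714,0).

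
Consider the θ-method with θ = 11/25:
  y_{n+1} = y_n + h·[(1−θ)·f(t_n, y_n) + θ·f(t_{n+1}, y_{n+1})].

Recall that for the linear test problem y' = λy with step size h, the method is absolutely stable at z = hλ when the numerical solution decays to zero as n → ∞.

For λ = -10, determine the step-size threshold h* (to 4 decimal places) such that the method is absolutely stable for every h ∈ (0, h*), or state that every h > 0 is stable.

(-16.6667,0); λ=-10 ⇒ h* = (50/3)/10 = 1.6667.

Set f=λy, z=hλ:
  y_{n+1} = y_n + z·[14/25·y_n + 11/25·y_{n+1}] ⇒ (1 − 11/25z)y_{n+1} = (1 + 14/25z)y_n
  ⇒ R(z) = (1 + 14/25z)/(1 − 11/25z).

Boundary: |R(x)|=1, x<0.
x=-1.29: |R|=0.1771
R=−1: 1+14/25x = −1+11/25x ⇒ -3/25x=2 ⇒ x=2/(-3/25)=-16.6667
Confirm numerically:
  x=-15.628: |R|=0.98418 <1
  x=-10.878: |R|=0.87995 <1
  x=-7.797: |R|=0.75978 <1
  x=-17.138: |R|=1.00662 >1
  x=-16.796: |R|=1.00185 >1
So |R|<1 on (-16.6667, 0).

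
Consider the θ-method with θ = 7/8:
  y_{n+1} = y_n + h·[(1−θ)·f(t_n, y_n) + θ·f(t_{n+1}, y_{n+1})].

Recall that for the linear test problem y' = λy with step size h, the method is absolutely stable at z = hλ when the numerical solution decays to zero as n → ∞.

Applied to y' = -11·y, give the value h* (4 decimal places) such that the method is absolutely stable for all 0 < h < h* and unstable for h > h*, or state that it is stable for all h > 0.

interval (−∞, 0). Any h>0 works for λ=-11.

With y'=λy (z=hλ):
  y_{n+1} = y_n + z·[1/8·y_n + 7/8·y_{n+1}] ⇒ (1 − 7/8z)y_{n+1} = (1 + 1/8z)y_n
  so R(z) = (1 + 1/8z)/(1 − 7/8z).

Boundary: |R(x)|=1, x<0.
x=-1.3: |R|=0.3918
x=-2: |R|=0.2727
x=-10: |R|=0.0256
x=-100: |R|=0.1299
θ=7/8≥1/2 ⇒ |1+1/8x|<|1−7/8x| ∀x<0 ⇒ unbounded interval.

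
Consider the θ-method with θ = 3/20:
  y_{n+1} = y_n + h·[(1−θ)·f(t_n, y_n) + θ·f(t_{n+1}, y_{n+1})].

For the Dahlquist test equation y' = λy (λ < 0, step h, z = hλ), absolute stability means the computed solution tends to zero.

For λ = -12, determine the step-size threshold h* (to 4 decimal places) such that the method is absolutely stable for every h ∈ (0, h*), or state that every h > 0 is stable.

(-2.8571,0); λ=-12 ⇒ h* = (20/7)/12 = 0.2381.

On y'=λy, z=hλ:
  y_{n+1} = y_n + z·[17/20·y_n + 3/20·y_{n+1}] ⇒ (1 − 3/20z)y_{n+1} = (1 + 17/20z)y_n
  Hence R(z) = (1 + 17/20z)/(1 − 3/20z).

Find x<0 with |R(x)|<1.
x=-0.71: |R|=0.3583
R=−1: 1+17/20x = −1+3/20x ⇒ -7/10x=2 ⇒ x=2/(-7/10)=-2.8571
Confirm numerically:
  x=-2.583: |R|=0.86169 <1
  x=-2.532: |R|=0.83505 <1
  x=-2.056: |R|=0.57138 <1
  x=-1.705: |R|=0.35775 <1
  x=-3.230: |R|=1.17582 >1
  x=-2.966: |R|=1.05274 >1
  x=-2.939: |R|=1.03977 >1
So |R|<1 on (-2.8571, 0).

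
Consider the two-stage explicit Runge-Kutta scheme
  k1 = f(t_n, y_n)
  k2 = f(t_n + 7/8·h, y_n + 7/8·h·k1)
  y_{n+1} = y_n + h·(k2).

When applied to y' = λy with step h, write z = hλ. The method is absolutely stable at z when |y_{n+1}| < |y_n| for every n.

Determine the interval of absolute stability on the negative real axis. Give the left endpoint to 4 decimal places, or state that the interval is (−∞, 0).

On y'=λy, z=hλ:
  k1=λy_n ⇒ h·k1=z·y_n;  k2=λ(1+7/8z)y_n ⇒ h·k2=z(1+7/8z)y_n
  y_{n+1}/y_n = 1 + z(1+7/8z) = 1 + z + 7/8z²
  R(z) = 1 + z + 7/8z².

Solve |R(x)|<1 on ℝ⁻.
x=-1.52: |R|=1.5016
R=1: x+7/8x²=0 ⇒ x=−8/7=-1.1429; min R=1−1/(4·7/8)=0.7143>−1
Confirm numerically:
  x=-1.117: |R|=0.97473 <1
  x=-1.100: |R|=0.95875 <1
  x=-0.952: |R|=0.84102 <1
  x=-0.854: |R|=0.78415 <1
  x=-1.608: |R|=1.65446 >1
  x=-1.584: |R|=1.61142 >1
  x=-1.368: |R|=1.26950 >1
Stable set (-1.1429, 0).

z∈(-1.1429,0).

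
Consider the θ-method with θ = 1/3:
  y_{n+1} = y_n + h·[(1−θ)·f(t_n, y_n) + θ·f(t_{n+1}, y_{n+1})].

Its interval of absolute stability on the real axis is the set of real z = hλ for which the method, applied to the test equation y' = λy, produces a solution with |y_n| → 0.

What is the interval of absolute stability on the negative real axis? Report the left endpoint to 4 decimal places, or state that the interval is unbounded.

Test eqn y'=λy, z=hλ:
  y_{n+1} = y_n + z·[2/3·y_n + 1/3·y_{n+1}] ⇒ (1 − 1/3z)y_{n+1} = (1 + 2/3z)y_n
  Hence R(z) = (1 + 2/3z)/(1 − 1/3z).

Find x<0 with |R(x)|<1.
x=-0.59: |R|=0.5070
R=−1: 1+2/3x = −1+1/3x ⇒ -1/3x=2 ⇒ x=2/(-1/3)=-6.0000
Confirm numerically:
  x=-5.690: |R|=0.96433 <1
  x=-4.692: |R|=0.82995 <1
  x=-3.444: |R|=0.60335 <1
  x=-6.593: |R|=1.06182 >1
  x=-6.510: |R|=1.05363 >1
  x=-6.256: |R|=1.02766 >1
Interval (-6.0000, 0).

z∈(-6.0000,0).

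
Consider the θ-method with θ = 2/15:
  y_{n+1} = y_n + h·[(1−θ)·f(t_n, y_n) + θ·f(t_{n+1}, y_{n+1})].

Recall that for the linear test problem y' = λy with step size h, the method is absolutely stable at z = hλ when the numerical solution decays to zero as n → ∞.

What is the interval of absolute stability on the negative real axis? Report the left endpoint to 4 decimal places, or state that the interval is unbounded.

Set f=λy, z=hλ:
  y_{n+1} = y_n + z·[13/15·y_n + 2/15·y_{n+1}] ⇒ (1 − 2/15z)y_{n+1} = (1 + 13/15z)y_n
  ⇒ R(z) = (1 + 13/15z)/(1 − 2/15z).

Need |R(x)|<1, x<0.
x=-1.49: |R|=0.2430
R=−1: 1+13/15x = −1+2/15x ⇒ -11/15x=2 ⇒ x=2/(-11/15)=-2.7273
Confirm numerically:
  x=-2.090: |R|=0.63452 <1
  x=-1.969: |R|=0.55956 <1
  x=-1.513: |R|=0.25901 <1
  x=-3.257: |R|=1.27085 >1
  x=-3.075: |R|=1.18085 >1
  x=-2.967: |R|=1.12597 >1
So |R|<1 on (-2.7273, 0).

z∈(-2.7273,0).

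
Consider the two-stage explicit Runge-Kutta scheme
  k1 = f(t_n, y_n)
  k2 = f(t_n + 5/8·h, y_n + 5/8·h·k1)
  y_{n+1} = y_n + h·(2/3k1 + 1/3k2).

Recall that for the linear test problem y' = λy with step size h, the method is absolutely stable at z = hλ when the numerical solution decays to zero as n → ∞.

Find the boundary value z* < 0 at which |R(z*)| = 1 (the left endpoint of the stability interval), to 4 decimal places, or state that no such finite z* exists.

z* = -4.8000.

Set f=λy, z=hλ:
  k1=λy_n ⇒ h·k1=z·y_n;  k2=λ(1+5/8z)y_n ⇒ h·k2=z(1+5/8z)y_n
  y_{n+1}/y_n = 1 + 2/3z + 1/3z(1+5/8z) = 1 + z + 5/24z²
  R(z) = 1 + z + 5/24z².

Need |R(x)|<1, x<0.
x=-0.97: |R|=0.2260
R=1: x+5/24x²=0 ⇒ x=−24/5=-4.8000; min R=1−1/(4·5/24)=-0.2000>−1
Confirm numerically:
  x=-4.648: |R|=0.85281 <1
  x=-3.716: |R|=0.16080 <1
  x=-3.545: |R|=0.07313 <1
  x=-2.524: |R|=0.19680 <1
  x=-5.262: |R|=1.50647 >1
  x=-4.986: |R|=1.19321 >1
So |R|<1 on (-4.8000, 0).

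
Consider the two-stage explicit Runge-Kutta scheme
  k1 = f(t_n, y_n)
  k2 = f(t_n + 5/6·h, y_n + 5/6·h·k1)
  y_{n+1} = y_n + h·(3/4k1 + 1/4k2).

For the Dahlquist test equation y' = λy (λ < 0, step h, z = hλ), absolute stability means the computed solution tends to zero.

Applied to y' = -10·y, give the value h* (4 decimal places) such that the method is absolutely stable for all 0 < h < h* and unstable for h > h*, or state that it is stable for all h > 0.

On y'=λy, z=hλ:
  k1=λy_n ⇒ h·k1=z·y_n;  k2=λ(1+5/6z)y_n ⇒ h·k2=z(1+5/6z)y_n
  y_{n+1}/y_n = 1 + 3/4z + 1/4z(1+5/6z) = 1 + z + 5/24z²
  so R(z) = 1 + z + 5/24z².

Boundary: |R(x)|=1, x<0.
x=-0.59: |R|=0.4825
R=1: x+5/24x²=0 ⇒ x=−24/5=-4.8000; min R=1−1/(4·5/24)=-0.2000>−1
Confirm numerically:
  x=-3.556: |R|=0.07840 <1
  x=-3.416: |R|=0.01505 <1
  x=-3.091: |R|=0.10052 <1
  x=-5.167: |R|=1.39506 >1
  x=-5.107: |R|=1.32664 >1
  x=-4.820: |R|=1.02008 >1
Interval (-4.8000, 0).

(-4.8000,0); λ=-10 ⇒ h* = (24/5)/10 = 0.4800.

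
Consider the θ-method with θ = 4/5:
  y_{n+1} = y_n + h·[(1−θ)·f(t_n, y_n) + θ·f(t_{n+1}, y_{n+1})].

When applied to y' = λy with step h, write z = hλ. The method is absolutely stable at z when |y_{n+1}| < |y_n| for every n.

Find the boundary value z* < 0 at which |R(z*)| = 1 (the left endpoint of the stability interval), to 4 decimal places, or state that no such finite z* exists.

unbounded; (−∞, 0).

With y'=λy (z=hλ):
  y_{n+1} = y_n + z·[1/5·y_n + 4/5·y_{n+1}] ⇒ (1 − 4/5z)y_{n+1} = (1 + 1/5z)y_n
  R(z) = (1 + 1/5z)/(1 − 4/5z).

Find x<0 with |R(x)|<1.
x=-0.79: |R|=0.5159
x=-2: |R|=0.2308
x=-10: |R|=0.1111
x=-100: |R|=0.2346
θ=4/5≥1/2 ⇒ |1+1/5x|<|1−4/5x| ∀x<0 ⇒ unbounded interval.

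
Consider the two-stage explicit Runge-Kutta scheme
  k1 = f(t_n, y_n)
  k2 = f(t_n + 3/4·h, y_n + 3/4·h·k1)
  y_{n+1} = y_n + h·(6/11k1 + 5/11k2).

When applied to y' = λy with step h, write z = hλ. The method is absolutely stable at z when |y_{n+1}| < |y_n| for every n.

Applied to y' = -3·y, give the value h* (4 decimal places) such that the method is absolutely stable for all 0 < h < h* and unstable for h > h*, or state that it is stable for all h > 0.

(-2.9333,0); λ=-3 ⇒ h* = (44/15)/3 = 0.9778.

Set f=λy, z=hλ:
  k1=λy_n ⇒ h·k1=z·y_n;  k2=λ(1+3/4z)y_n ⇒ h·k2=z(1+3/4z)y_n
  y_{n+1}/y_n = 1 + 6/11z + 5/11z(1+3/4z) = 1 + z + 15/44z²
  so R(z) = 1 + z + 15/44z².

Need |R(x)|<1, x<0.
x=-1.32: |R|=0.2740
R=1: x+15/44x²=0 ⇒ x=−44/15=-2.9333; min R=1−1/(4·15/44)=0.2667>−1
Confirm numerically:
  x=-2.883: |R|=0.95053 <1
  x=-2.185: |R|=0.44258 <1
  x=-1.714: |R|=0.28752 <1
  x=-1.708: |R|=0.28652 <1
  x=-3.423: |R|=1.57141 >1
  x=-3.283: |R|=1.39135 >1
  x=-3.074: |R|=1.14741 >1
Stable set (-2.9333, 0).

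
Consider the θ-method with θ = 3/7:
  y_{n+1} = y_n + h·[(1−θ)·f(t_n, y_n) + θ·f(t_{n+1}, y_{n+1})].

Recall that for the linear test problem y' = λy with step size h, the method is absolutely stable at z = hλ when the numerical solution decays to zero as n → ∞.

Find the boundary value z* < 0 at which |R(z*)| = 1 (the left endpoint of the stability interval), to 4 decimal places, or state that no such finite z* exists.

z* = -14.0000.

On y'=λy, z=hλ:
  y_{n+1} = y_n + z·[4/7·y_n + 3/7·y_{n+1}] ⇒ (1 − 3/7z)y_{n+1} = (1 + 4/7z)y_n
  R(z) = (1 + 4/7z)/(1 − 3/7z).

Need |R(x)|<1, x<0.
x=-0.63: |R|=0.5039
R=−1: 1+4/7x = −1+3/7x ⇒ -1/7x=2 ⇒ x=2/(-1/7)=-14.0000
Confirm numerically:
  x=-11.224: |R|=0.93175 <1
  x=-7.388: |R|=0.77328 <1
  x=-6.331: |R|=0.70496 <1
  x=-14.599: |R|=1.01179 >1
  x=-14.082: |R|=1.00167 >1
Stable set (-14.0000, 0).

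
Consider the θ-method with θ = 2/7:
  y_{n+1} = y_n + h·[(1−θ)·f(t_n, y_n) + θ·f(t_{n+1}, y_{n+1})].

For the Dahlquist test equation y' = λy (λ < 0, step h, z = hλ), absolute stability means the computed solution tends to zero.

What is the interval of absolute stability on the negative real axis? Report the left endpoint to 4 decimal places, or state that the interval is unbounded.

z∈(-4.6667,0).

Test eqn y'=λy, z=hλ:
  y_{n+1} = y_n + z·[5/7·y_n + 2/7·y_{n+1}] ⇒ (1 − 2/7z)y_{n+1} = (1 + 5/7z)y_n
  so R(z) = (1 + 5/7z)/(1 − 2/7z).

Need |R(x)|<1, x<0.
x=-1.06: |R|=0.1864
R=−1: 1+5/7x = −1+2/7x ⇒ -3/7x=2 ⇒ x=2/(-3/7)=-4.6667
Confirm numerically:
  x=-4.397: |R|=0.94878 <1
  x=-3.123: |R|=0.65039 <1
  x=-3.116: |R|=0.64843 <1
  x=-5.234: |R|=1.09744 >1
  x=-5.053: |R|=1.06775 >1
  x=-5.020: |R|=1.06221 >1
So |R|<1 on (-4.6667, 0).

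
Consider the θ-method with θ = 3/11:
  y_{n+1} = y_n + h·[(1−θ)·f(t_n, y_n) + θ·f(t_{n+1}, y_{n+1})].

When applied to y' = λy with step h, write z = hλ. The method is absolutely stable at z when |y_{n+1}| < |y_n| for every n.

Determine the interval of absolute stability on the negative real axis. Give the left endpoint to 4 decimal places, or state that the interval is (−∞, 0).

z∈(-4.4000,0).

On y'=λy, z=hλ:
  y_{n+1} = y_n + z·[8/11·y_n + 3/11·y_{n+1}] ⇒ (1 − 3/11z)y_{n+1} = (1 + 8/11z)y_n
  ⇒ R(z) = (1 + 8/11z)/(1 − 3/11z).

Find x<0 with |R(x)|<1.
x=-0.38: |R|=0.6557
R=−1: 1+8/11x = −1+3/11x ⇒ -5/11x=2 ⇒ x=2/(-5/11)=-4.4000
Confirm numerically:
  x=-3.428: |R|=0.77166 <1
  x=-2.852: |R|=0.60421 <1
  x=-2.394: |R|=0.44836 <1
  x=-4.735: |R|=1.06646 >1
  x=-4.633: |R|=1.04679 >1
  x=-4.459: |R|=1.01210 >1
So |R|<1 on (-4.4000, 0).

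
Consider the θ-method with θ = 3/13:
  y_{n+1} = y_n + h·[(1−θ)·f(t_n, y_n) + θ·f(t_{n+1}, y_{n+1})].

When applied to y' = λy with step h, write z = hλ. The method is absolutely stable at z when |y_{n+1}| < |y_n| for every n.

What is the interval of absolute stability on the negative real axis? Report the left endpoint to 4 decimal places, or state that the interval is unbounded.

On y'=λy, z=hλ:
  y_{n+1} = y_n + z·[10/13·y_n + 3/13·y_{n+1}] ⇒ (1 − 3/13z)y_{n+1} = (1 + 10/13z)y_n
  Hence R(z) = (1 + 10/13z)/(1 − 3/13z).

Find x<0 with |R(x)|<1.
x=-0.5: |R|=0.5517
R=−1: 1+10/13x = −1+3/13x ⇒ -7/13x=2 ⇒ x=2/(-7/13)=-3.7143
Confirm numerically:
  x=-2.195: |R|=0.45698 <1
  x=-2.163: |R|=0.44281 <1
  x=-1.884: |R|=0.31310 <1
  x=-4.252: |R|=1.14614 >1
  x=-4.069: |R|=1.09850 >1
  x=-4.028: |R|=1.08755 >1
So |R|<1 on (-3.7143, 0).

(-3.7143, 0).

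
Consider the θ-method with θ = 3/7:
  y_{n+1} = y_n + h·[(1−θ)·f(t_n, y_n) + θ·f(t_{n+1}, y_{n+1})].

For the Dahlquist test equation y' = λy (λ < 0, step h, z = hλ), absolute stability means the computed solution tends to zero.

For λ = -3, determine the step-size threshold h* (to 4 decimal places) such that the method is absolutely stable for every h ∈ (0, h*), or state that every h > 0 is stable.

(-14.0000,0); λ=-3 ⇒ h* = (14)/3 = 4.6667.

With y'=λy (z=hλ):
  y_{n+1} = y_n + z·[4/7·y_n + 3/7·y_{n+1}] ⇒ (1 − 3/7z)y_{n+1} = (1 + 4/7z)y_n
  so R(z) = (1 + 4/7z)/(1 − 3/7z).

Solve |R(x)|<1 on ℝ⁻.
x=-1.8: |R|=0.0161
R=−1: 1+4/7x = −1+3/7x ⇒ -1/7x=2 ⇒ x=2/(-1/7)=-14.0000
Confirm numerically:
  x=-13.085: |R|=0.98022 <1
  x=-11.901: |R|=0.95085 <1
  x=-10.845: |R|=0.92020 <1
  x=-10.106: |R|=0.89565 <1
  x=-14.505: |R|=1.01000 >1
  x=-14.492: |R|=1.00975 >1
  x=-14.356: |R|=1.00711 >1
So |R|<1 on (-14.0000, 0).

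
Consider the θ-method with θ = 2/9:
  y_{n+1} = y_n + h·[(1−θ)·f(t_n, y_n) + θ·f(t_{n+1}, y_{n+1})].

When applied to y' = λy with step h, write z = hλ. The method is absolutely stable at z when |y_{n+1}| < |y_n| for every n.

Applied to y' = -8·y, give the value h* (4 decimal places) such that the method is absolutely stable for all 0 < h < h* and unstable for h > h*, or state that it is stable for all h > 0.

(-3.6000,0); λ=-8 ⇒ h* = (18/5)/8 = 0.4500.

Set f=λy, z=hλ:
  y_{n+1} = y_n + z·[7/9·y_n + 2/9·y_{n+1}] ⇒ (1 − 2/9z)y_{n+1} = (1 + 7/9z)y_n
  Hence R(z) = (1 + 7/9z)/(1 − 2/9z).

Boundary: |R(x)|=1, x<0.
x=-0.68: |R|=0.4093
R=−1: 1+7/9x = −1+2/9x ⇒ -5/9x=2 ⇒ x=2/(-5/9)=-3.6000
Confirm numerically:
  x=-3.522: |R|=0.97569 <1
  x=-3.418: |R|=0.94254 <1
  x=-2.525: |R|=0.61744 <1
  x=-2.332: |R|=0.53601 <1
  x=-4.147: |R|=1.15815 >1
  x=-4.010: |R|=1.12045 >1
  x=-3.720: |R|=1.03650 >1
So |R|<1 on (-3.6000, 0).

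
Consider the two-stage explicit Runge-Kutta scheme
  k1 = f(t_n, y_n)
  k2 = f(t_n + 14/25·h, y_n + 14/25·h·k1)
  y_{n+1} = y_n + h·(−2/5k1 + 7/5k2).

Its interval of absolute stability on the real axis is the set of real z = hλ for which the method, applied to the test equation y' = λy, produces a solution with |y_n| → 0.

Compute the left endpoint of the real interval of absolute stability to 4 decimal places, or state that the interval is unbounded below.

With y'=λy (z=hλ):
  k1=λy_n ⇒ h·k1=z·y_n;  k2=λ(1+14/25z)y_n ⇒ h·k2=z(1+14/25z)y_n
  y_{n+1}/y_n = 1 − 2/5z + 7/5z(1+14/25z) = 1 + z + 98/125z²
  Hence R(z) = 1 + z + 98/125z².

Need |R(x)|<1, x<0.
x=-0.71: |R|=0.6852
R=1: x+98/125x²=0 ⇒ x=−125/98=-1.2755; min R=1−1/(4·98/125)=0.6811>−1
Confirm numerically:
  x=-1.055: |R|=0.81761 <1
  x=-0.892: |R|=0.73180 <1
  x=-0.682: |R|=0.68266 <1
  x=-0.534: |R|=0.68956 <1
  x=-1.746: |R|=1.64404 >1
  x=-1.394: |R|=1.12950 >1
Interval (-1.2755, 0).

left endpoint -1.2755.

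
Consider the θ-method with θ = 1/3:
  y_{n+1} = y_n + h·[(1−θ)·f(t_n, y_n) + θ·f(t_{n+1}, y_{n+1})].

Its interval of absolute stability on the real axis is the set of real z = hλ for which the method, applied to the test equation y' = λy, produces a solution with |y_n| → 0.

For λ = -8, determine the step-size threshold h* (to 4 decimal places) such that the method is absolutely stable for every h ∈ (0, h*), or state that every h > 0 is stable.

On y'=λy, z=hλ:
  y_{n+1} = y_n + z·[2/3·y_n + 1/3·y_{n+1}] ⇒ (1 − 1/3z)y_{n+1} = (1 + 2/3z)y_n
  R(z) = (1 + 2/3z)/(1 − 1/3z).

Need |R(x)|<1, x<0.
x=-0.34: |R|=0.6946
R=−1: 1+2/3x = −1+1/3x ⇒ -1/3x=2 ⇒ x=2/(-1/3)=-6.0000
Confirm numerically:
  x=-4.833: |R|=0.85101 <1
  x=-4.448: |R|=0.79162 <1
  x=-4.060: |R|=0.72521 <1
  x=-2.834: |R|=0.45732 <1
  x=-6.470: |R|=1.04963 >1
  x=-6.459: |R|=1.04853 >1
Stable set (-6.0000, 0).

(-6.0000,0); λ=-8 ⇒ h* = (6)/8 = 0.7500.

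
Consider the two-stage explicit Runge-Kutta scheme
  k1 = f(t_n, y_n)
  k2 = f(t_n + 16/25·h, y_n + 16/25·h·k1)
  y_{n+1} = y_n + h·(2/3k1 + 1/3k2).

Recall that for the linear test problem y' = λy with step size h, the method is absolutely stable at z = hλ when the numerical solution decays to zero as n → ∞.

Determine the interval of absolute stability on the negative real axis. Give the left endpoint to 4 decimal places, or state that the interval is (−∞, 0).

With y'=λy (z=hλ):
  k1=λy_n ⇒ h·k1=z·y_n;  k2=λ(1+16/25z)y_n ⇒ h·k2=z(1+16/25z)y_n
  y_{n+1}/y_n = 1 + 2/3z + 1/3z(1+16/25z) = 1 + z + 16/75z²
  R(z) = 1 + z + 16/75z².

Solve |R(x)|<1 on ℝ⁻.
x=-0.74: |R|=0.3768
R=1: x+16/75x²=0 ⇒ x=−75/16=-4.6875; min R=1−1/(4·16/75)=-0.1719>−1
Confirm numerically:
  x=-4.441: |R|=0.76646 <1
  x=-4.249: |R|=0.60252 <1
  x=-2.448: |R|=0.16956 <1
  x=-1.908: |R|=0.13137 <1
  x=-5.074: |R|=1.41837 >1
  x=-5.032: |R|=1.36982 >1
  x=-4.848: |R|=1.16600 >1
Stable set (-4.6875, 0).

(-4.6875, 0).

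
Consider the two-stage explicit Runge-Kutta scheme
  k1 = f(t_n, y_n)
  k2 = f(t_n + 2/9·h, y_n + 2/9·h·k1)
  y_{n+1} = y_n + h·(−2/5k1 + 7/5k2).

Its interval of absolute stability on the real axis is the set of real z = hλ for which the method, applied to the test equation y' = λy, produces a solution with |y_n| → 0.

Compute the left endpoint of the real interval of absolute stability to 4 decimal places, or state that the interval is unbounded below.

left endpoint -3.2143.

Test eqn y'=λy, z=hλ:
  k1=λy_n ⇒ h·k1=z·y_n;  k2=λ(1+2/9z)y_n ⇒ h·k2=z(1+2/9z)y_n
  y_{n+1}/y_n = 1 − 2/5z + 7/5z(1+2/9z) = 1 + z + 14/45z²
  Hence R(z) = 1 + z + 14/45z².

Solve |R(x)|<1 on ℝ⁻.
x=-0.46: |R|=0.6058
R=1: x+14/45x²=0 ⇒ x=−45/14=-3.2143; min R=1−1/(4·14/45)=0.1964>−1
Confirm numerically:
  x=-2.497: |R|=0.44278 <1
  x=-2.249: |R|=0.32460 <1
  x=-1.945: |R|=0.23194 <1
  x=-1.448: |R|=0.20431 <1
  x=-3.755: |R|=1.63167 >1
  x=-3.676: |R|=1.52804 >1
  x=-3.480: |R|=1.28768 >1
Stable set (-3.2143, 0).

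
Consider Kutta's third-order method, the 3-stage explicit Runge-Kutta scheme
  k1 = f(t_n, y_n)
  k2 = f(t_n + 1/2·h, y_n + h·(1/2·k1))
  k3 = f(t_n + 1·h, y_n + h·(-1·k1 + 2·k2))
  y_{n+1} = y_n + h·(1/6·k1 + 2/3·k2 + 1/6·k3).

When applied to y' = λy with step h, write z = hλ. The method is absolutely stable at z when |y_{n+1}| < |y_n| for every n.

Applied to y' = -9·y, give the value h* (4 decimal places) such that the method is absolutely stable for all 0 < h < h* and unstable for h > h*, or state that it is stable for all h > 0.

Test eqn y'=λy, z=hλ:
  order 3, 3-stage ⇒ R(z)=1+z+z^2/2+z^3/6
  (e.g. R(-0.66)=0.50988, |R|=0.50988)

Solve |R(x)|<1 on ℝ⁻.
x=-0.66: |R|=0.5099
|R(-2.87)|=1.6915 |R(-2.08)|=0.4166 |R(-1.99)|=0.3234
Bisect:
  x_lo=-3.3068 |R|=2.8659  x_hi=-0.1100 |R|=0.8958
  mid=-1.70841 |R|=0.08013 →hi
  mid=-2.50760 |R|=0.99155 →hi
  mid=-2.90719 |R|=1.77645 →lo
  mid=-2.70739 |R|=1.34992 →lo
  mid=-2.60749 |R|=1.16272 →lo
  mid=-2.55754 |R|=1.07519 →lo
  mid=-2.53257 |R|=1.03289 →lo
  mid=-2.52008 |R|=1.01211 →lo
  mid=-2.51384 |R|=1.00180 →lo
  mid=-2.51072 |R|=0.99667 →hi
  ...
  [-2.51286,-2.51267] ⇒ x*=-2.5127
Stable set (-2.5127, 0).

(-2.5127,0); λ=-9 ⇒ h* = 0.2792.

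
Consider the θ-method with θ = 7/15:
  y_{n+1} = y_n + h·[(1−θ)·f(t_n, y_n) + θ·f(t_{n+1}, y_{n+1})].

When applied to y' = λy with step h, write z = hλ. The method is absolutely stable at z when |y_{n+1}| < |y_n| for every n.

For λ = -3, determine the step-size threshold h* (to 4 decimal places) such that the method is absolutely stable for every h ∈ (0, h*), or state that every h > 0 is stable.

Test eqn y'=λy, z=hλ:
  y_{n+1} = y_n + z·[8/15·y_n + 7/15·y_{n+1}] ⇒ (1 − 7/15z)y_{n+1} = (1 + 8/15z)y_n
  R(z) = (1 + 8/15z)/(1 − 7/15z).

Find x<0 with |R(x)|<1.
x=-1.23: |R|=0.2186
R=−1: 1+8/15x = −1+7/15x ⇒ -1/15x=2 ⇒ x=2/(-1/15)=-30.0000
Confirm numerically:
  x=-29.684: |R|=0.99858 <1
  x=-29.332: |R|=0.99697 <1
  x=-28.837: |R|=0.99464 <1
  x=-25.404: |R|=0.97617 <1
  x=-30.342: |R|=1.00150 >1
  x=-30.205: |R|=1.00091 >1
So |R|<1 on (-30.0000, 0).

(-30.0000,0); λ=-3 ⇒ h* = (30)/3 = 10.0000.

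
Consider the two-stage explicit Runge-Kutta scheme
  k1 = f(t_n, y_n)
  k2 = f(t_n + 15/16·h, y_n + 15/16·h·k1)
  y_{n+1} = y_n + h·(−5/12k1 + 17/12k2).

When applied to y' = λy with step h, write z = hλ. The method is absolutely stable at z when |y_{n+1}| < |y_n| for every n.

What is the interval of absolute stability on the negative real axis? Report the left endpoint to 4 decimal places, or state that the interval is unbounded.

(-0.7529, 0).

With y'=λy (z=hλ):
  k1=λy_n ⇒ h·k1=z·y_n;  k2=λ(1+15/16z)y_n ⇒ h·k2=z(1+15/16z)y_n
  y_{n+1}/y_n = 1 − 5/12z + 17/12z(1+15/16z) = 1 + z + 85/64z²
  ⇒ R(z) = 1 + z + 85/64z².

Find x<0 with |R(x)|<1.
x=-1.09: |R|=1.4879
R=1: x+85/64x²=0 ⇒ x=−64/85=-0.7529; min R=1−1/(4·85/64)=0.8118>−1
Confirm numerically:
  x=-0.619: |R|=0.88989 <1
  x=-0.494: |R|=0.83011 <1
  x=-0.488: |R|=0.82828 <1
  x=-0.404: |R|=0.81277 <1
  x=-1.163: |R|=1.63338 >1
  x=-0.984: |R|=1.30197 >1
Stable set (-0.7529, 0).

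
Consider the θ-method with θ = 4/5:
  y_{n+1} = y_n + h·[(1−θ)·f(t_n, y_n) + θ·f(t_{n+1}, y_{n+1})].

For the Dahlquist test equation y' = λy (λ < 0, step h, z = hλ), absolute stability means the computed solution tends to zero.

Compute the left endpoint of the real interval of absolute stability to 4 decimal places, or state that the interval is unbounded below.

On y'=λy, z=hλ:
  y_{n+1} = y_n + z·[1/5·y_n + 4/5·y_{n+1}] ⇒ (1 − 4/5z)y_{n+1} = (1 + 1/5z)y_n
  so R(z) = (1 + 1/5z)/(1 − 4/5z).

Need |R(x)|<1, x<0.
x=-0.65: |R|=0.5724
x=-2: |R|=0.2308
x=-10: |R|=0.1111
x=-100: |R|=0.2346
θ=4/5≥1/2 ⇒ |1+1/5x|<|1−4/5x| ∀x<0 ⇒ unbounded interval.

unbounded; (−∞, 0).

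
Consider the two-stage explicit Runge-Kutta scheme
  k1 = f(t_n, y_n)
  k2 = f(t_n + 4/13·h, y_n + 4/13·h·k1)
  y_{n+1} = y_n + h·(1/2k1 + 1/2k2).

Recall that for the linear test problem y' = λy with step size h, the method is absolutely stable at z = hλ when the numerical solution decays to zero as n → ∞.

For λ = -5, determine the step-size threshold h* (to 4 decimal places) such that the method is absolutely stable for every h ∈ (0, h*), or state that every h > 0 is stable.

Set f=λy, z=hλ:
  k1=λy_n ⇒ h·k1=z·y_n;  k2=λ(1+4/13z)y_n ⇒ h·k2=z(1+4/13z)y_n
  y_{n+1}/y_n = 1 + 1/2z + 1/2z(1+4/13z) = 1 + z + 2/13z²
  R(z) = 1 + z + 2/13z².

Solve |R(x)|<1 on ℝ⁻.
x=-1.72: |R|=0.2649
R=1: x+2/13x²=0 ⇒ x=−13/2=-6.5000; min R=1−1/(4·2/13)=-0.6250>−1
Confirm numerically:
  x=-6.198: |R|=0.71203 <1
  x=-5.184: |R|=0.04956 <1
  x=-2.666: |R|=0.57253 <1
  x=-7.068: |R|=1.61763 >1
  x=-6.706: |R|=1.21253 >1
So |R|<1 on (-6.5000, 0).

(-6.5000,0); λ=-5 ⇒ h* = (13/2)/5 = 1.3000.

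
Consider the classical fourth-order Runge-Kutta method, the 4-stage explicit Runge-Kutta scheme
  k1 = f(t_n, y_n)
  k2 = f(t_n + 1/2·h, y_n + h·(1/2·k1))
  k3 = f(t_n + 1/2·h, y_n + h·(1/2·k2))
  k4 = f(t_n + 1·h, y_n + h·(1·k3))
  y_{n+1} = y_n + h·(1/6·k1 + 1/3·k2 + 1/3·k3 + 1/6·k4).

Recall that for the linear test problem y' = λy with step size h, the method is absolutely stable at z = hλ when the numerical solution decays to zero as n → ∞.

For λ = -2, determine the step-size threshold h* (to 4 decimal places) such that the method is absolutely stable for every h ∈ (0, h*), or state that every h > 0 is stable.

(-2.7853,0); λ=-2 ⇒ h* = 1.3926.

Set f=λy, z=hλ:
  order 4, 4-stage ⇒ R(z)=1+z+z^2/2+z^3/6+z^4/24
  (e.g. R(-0.96)=0.38873, |R|=0.38873)

Solve |R(x)|<1 on ℝ⁻.
x=-0.96: |R|=0.3887
|R(-3.11)|=1.6106 |R(-2.56)|=0.7102 |R(-1.46)|=0.2764
Bisect:
  x_lo=-3.6207 |R|=3.1840  x_hi=-0.1977 |R|=0.8206
  mid=-1.90923 |R|=0.30708 →hi
  mid=-2.76498 |R|=0.96980 →hi
  mid=-3.19285 |R|=1.80965 →lo
  mid=-2.97892 |R|=1.33339 →lo
  mid=-2.87195 |R|=1.13871 →lo
  mid=-2.81846 |R|=1.05117 →lo
  mid=-2.79172 |R|=1.00974 →lo
  mid=-2.77835 |R|=0.98958 →hi
  mid=-2.78504 |R|=0.99961 →hi
  ...
  [-2.78546,-2.78525] ⇒ x*=-2.7853
So |R|<1 on (-2.7853, 0).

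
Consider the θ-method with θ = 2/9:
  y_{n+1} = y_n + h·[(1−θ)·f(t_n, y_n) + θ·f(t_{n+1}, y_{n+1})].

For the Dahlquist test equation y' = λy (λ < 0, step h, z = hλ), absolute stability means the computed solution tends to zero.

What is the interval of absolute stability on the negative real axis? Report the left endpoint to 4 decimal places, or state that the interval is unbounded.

Test eqn y'=λy, z=hλ:
  y_{n+1} = y_n + z·[7/9·y_n + 2/9·y_{n+1}] ⇒ (1 − 2/9z)y_{n+1} = (1 + 7/9z)y_n
  ⇒ R(z) = (1 + 7/9z)/(1 − 2/9z).

Boundary: |R(x)|=1, x<0.
x=-1.21: |R|=0.0464
R=−1: 1+7/9x = −1+2/9x ⇒ -5/9x=2 ⇒ x=2/(-5/9)=-3.6000
Confirm numerically:
  x=-3.520: |R|=0.97506 <1
  x=-2.891: |R|=0.76018 <1
  x=-2.684: |R|=0.68124 <1
  x=-4.186: |R|=1.16866 >1
  x=-3.965: |R|=1.10780 >1
  x=-3.815: |R|=1.06464 >1
Interval (-3.6000, 0).

(-3.6000, 0).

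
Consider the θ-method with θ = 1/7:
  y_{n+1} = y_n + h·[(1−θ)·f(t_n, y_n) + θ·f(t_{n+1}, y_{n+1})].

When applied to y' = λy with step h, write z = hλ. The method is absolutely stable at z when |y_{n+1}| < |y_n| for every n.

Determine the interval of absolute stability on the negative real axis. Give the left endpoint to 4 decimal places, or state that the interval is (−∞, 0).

On y'=λy, z=hλ:
  y_{n+1} = y_n + z·[6/7·y_n + 1/7·y_{n+1}] ⇒ (1 − 1/7z)y_{n+1} = (1 + 6/7z)y_n
  so R(z) = (1 + 6/7z)/(1 − 1/7z).

Find x<0 with |R(x)|<1.
x=-1.79: |R|=0.4255
R=−1: 1+6/7x = −1+1/7x ⇒ -5/7x=2 ⇒ x=2/(-5/7)=-2.8000
Confirm numerically:
  x=-2.380: |R|=0.77612 <1
  x=-2.299: |R|=0.73062 <1
  x=-2.129: |R|=0.63249 <1
  x=-1.849: |R|=0.46265 <1
  x=-3.340: |R|=1.26112 >1
  x=-2.996: |R|=1.09804 >1
Interval (-2.8000, 0).

(-2.8000, 0).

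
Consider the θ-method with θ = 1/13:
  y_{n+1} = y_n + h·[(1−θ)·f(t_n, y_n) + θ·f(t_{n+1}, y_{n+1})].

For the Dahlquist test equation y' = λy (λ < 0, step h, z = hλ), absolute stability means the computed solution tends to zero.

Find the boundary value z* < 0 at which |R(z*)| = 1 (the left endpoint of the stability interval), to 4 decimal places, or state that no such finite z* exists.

left endpoint -2.3636.

On y'=λy, z=hλ:
  y_{n+1} = y_n + z·[12/13·y_n + 1/13·y_{n+1}] ⇒ (1 − 1/13z)y_{n+1} = (1 + 12/13z)y_n
  Hence R(z) = (1 + 12/13z)/(1 − 1/13z).

Solve |R(x)|<1 on ℝ⁻.
x=-1.3: |R|=0.1818
R=−1: 1+12/13x = −1+1/13x ⇒ -11/13x=2 ⇒ x=2/(-11/13)=-2.3636
Confirm numerically:
  x=-2.143: |R|=0.83973 <1
  x=-2.055: |R|=0.77449 <1
  x=-1.882: |R|=0.64400 <1
  x=-1.131: |R|=0.04048 <1
  x=-2.857: |R|=1.34225 >1
  x=-2.536: |R|=1.12204 >1
  x=-2.473: |R|=1.07775 >1
Interval (-2.3636, 0).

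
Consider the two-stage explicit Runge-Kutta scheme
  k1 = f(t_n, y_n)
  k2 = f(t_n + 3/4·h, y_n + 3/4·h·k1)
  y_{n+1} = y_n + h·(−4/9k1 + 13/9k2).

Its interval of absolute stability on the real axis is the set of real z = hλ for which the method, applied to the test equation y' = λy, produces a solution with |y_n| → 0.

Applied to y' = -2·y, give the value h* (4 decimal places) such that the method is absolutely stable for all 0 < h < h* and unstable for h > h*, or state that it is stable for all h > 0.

(-0.9231,0); λ=-2 ⇒ h* = (12/13)/2 = 0.4615.

With y'=λy (z=hλ):
  k1=λy_n ⇒ h·k1=z·y_n;  k2=λ(1+3/4z)y_n ⇒ h·k2=z(1+3/4z)y_n
  y_{n+1}/y_n = 1 − 4/9z + 13/9z(1+3/4z) = 1 + z + 13/12z²
  ⇒ R(z) = 1 + z + 13/12z².

Find x<0 with |R(x)|<1.
x=-1.75: |R|=2.5677
R=1: x+13/12x²=0 ⇒ x=−12/13=-0.9231; min R=1−1/(4·13/12)=0.7692>−1
Confirm numerically:
  x=-0.858: |R|=0.93951 <1
  x=-0.521: |R|=0.77306 <1
  x=-0.428: |R|=0.77045 <1
  x=-1.270: |R|=1.47731 >1
  x=-1.006: |R|=1.09037 >1
  x=-0.984: |R|=1.06494 >1
So |R|<1 on (-0.9231, 0).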